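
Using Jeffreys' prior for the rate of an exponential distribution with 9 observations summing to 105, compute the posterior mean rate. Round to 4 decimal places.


Jeffreys' prior leads to posterior Gamma(9, 105).
Mean = 9/105 = 0.0857

0.0857


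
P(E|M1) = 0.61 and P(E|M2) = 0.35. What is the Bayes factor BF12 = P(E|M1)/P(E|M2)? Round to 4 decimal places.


Bayes factor BF12 = P(E|M1) / P(E|M2)
= 0.61 / 0.35
= 1.7429

1.7429


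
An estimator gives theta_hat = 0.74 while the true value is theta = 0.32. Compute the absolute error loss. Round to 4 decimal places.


The absolute error loss is |theta_hat - theta|
= |0.74 - 0.32|
= 0.42

0.42


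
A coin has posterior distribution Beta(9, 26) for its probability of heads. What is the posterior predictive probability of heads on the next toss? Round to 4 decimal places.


Posterior predictive = E[theta] = alpha/(alpha+beta)
= 9/35
= 0.2571

0.2571


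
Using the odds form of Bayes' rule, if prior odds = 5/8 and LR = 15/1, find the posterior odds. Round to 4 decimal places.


Bayes' rule in odds form: posterior odds = prior odds * LR
= (5 * 15) / (8 * 1)
= 75/8 = 9.375

9.375


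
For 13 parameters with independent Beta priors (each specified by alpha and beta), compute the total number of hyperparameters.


A Beta prior has 2 hyperparameters per parameter.
Total = 13 * 2 = 26

26


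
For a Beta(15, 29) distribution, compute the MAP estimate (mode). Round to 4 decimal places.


MAP = mode = (a-1)/(a+b-2)
= (15-1)/(15+29-2)
= 14/42 = 0.3333

0.3333


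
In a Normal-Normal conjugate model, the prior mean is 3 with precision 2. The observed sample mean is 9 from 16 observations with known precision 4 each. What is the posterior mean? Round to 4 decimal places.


Posterior precision = tau0 + n*tau = 2 + 16*4 = 66
Posterior mean = (tau0*mu0 + n*tau*xbar) / posterior_precision
= (2*3 + 16*4*9) / 66
= 582 / 66 = 8.8182

8.8182


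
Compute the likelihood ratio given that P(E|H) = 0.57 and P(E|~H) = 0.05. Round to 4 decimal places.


LR = P(E|H) / P(E|~H)
= 0.57 / 0.05 = 11.4

11.4


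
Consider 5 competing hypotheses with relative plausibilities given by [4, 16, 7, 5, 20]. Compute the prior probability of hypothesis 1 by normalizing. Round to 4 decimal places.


Sum of weights = 4 + 16 + 7 + 5 + 20 = 52
Normalized prior for H1 = 4 / 52
= 0.0769

0.0769


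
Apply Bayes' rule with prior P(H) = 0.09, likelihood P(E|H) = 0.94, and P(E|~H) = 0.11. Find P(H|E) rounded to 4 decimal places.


Step 1: Compute marginal P(E) = P(E|H)P(H) + P(E|~H)P(~H)
= 0.94*0.09 + 0.11*0.91 = 0.1847
Step 2: P(H|E) = P(E|H)P(H)/P(E) = 0.0846/0.1847
= 0.458

0.458


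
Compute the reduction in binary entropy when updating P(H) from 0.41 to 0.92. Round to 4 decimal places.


H_before = -p*log2(p) - (1-p)*log2(1-p) for p=0.41: 0.9765
H_after for p=0.92: 0.4022
Reduction = 0.9765 - 0.4022 = 0.5743

0.5743


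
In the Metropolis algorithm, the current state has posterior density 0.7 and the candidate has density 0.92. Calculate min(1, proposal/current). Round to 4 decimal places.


Ratio = 0.92/0.7 = 1.3143
Acceptance probability = min(1, 1.3143)
= 1.0

1.0


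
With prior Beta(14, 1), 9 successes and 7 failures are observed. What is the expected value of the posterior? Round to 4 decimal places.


Posterior = Beta(23, 8)
E[theta] = alpha/(alpha+beta)
= 23/31 = 0.7419

0.7419


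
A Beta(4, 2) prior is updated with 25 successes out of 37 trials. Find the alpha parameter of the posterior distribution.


In the Beta-Binomial conjugate update:
alpha_post = alpha_prior + successes
= 4 + 25
= 29

29


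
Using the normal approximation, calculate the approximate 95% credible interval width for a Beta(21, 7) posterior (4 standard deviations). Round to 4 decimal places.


Var(Beta) = 21*7/(28^2 * 29) = 0.0065
SD = 0.0804
Width ~ 4*SD = 0.3216

0.3216


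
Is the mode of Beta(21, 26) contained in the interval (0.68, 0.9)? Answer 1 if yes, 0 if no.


Mode = (a-1)/(a+b-2) = 20/45 = 0.4444
Interval: (0.68, 0.9)
Contains mode? 0

0


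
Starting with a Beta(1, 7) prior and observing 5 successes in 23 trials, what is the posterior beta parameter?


Posterior beta = prior beta + failures
Failures = 23 - 5 = 18
beta_post = 7 + 18 = 25

25


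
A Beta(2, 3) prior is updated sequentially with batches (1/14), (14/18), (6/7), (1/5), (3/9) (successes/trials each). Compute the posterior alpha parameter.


Sequential conjugate updating is equivalent to a single batch update.
Total successes across all batches = 25
alpha_posterior = alpha_prior + total_successes = 2 + 25
= 27

27


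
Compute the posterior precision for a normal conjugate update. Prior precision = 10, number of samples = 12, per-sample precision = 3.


tau_post = tau_0 + n * tau
= 10 + 12 * 3 = 46

46


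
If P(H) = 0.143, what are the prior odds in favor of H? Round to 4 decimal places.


Prior odds = P(H) / (1 - P(H))
= 0.143 / 0.857
= 0.1669

0.1669


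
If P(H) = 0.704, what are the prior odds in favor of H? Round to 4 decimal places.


Prior odds = P(H) / (1 - P(H))
= 0.704 / 0.296
= 2.3784

2.3784


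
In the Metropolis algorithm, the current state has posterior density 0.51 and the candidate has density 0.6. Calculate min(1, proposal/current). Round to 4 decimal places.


Ratio = 0.6/0.51 = 1.1765
Acceptance probability = min(1, 1.1765)
= 1.0

1.0


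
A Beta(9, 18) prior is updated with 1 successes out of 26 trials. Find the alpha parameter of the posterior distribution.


In the Beta-Binomial conjugate update:
alpha_post = alpha_prior + successes
= 9 + 1
= 10

10


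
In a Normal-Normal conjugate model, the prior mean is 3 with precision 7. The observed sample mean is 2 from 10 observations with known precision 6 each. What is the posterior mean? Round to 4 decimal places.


Posterior precision = tau0 + n*tau = 7 + 10*6 = 67
Posterior mean = (tau0*mu0 + n*tau*xbar) / posterior_precision
= (7*3 + 10*6*2) / 67
= 141 / 67 = 2.1045

2.1045


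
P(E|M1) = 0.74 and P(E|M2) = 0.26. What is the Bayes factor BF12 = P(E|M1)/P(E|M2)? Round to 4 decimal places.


Bayes factor BF12 = P(E|M1) / P(E|M2)
= 0.74 / 0.26
= 2.8462

2.8462


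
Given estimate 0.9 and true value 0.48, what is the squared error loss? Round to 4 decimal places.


Squared error = (estimate - true)^2
Difference = 0.42
Loss = 0.42^2 = 0.1764

0.1764


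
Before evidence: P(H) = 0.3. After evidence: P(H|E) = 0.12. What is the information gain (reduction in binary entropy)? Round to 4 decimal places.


Prior entropy = 0.8813
Posterior entropy = 0.5294
Information gain = 0.8813 - 0.5294 = 0.3519

0.3519


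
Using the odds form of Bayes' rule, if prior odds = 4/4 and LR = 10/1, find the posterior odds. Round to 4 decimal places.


Bayes' rule in odds form: posterior odds = prior odds * LR
= (4 * 10) / (4 * 1)
= 40/4 = 10.0

10.0


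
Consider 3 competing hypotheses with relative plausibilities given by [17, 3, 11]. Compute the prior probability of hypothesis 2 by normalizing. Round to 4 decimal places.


Sum of weights = 17 + 3 + 11 = 31
Normalized prior for H2 = 3 / 31
= 0.0968

0.0968


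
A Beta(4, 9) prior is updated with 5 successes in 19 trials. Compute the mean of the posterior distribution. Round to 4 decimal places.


After update: Beta(9, 23)
Mean = 9 / (9 + 23) = 9 / 32
= 0.2812

0.2812


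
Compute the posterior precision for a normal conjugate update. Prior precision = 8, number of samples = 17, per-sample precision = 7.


tau_post = tau_0 + n * tau
= 8 + 17 * 7 = 127

127


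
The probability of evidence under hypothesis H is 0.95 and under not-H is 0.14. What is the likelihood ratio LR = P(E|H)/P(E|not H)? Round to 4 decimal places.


LR = 0.95 / 0.14
= 6.7857

6.7857


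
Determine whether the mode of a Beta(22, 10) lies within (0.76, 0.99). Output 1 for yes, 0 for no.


First find the mode: (a-1)/(a+b-2) = 0.7
Is 0.7 in (0.76, 0.99)? 0

0


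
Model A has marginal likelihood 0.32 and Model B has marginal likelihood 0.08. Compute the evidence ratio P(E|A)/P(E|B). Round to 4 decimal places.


Evidence ratio = P(E|A) / P(E|B)
= 0.32 / 0.08
= 4.0

4.0


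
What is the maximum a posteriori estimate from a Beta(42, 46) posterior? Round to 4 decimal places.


The MAP estimate equals the mode of the distribution.
Mode of Beta(a,b) = (a-1)/(a+b-2)
= 41/86
= 0.4767

0.4767


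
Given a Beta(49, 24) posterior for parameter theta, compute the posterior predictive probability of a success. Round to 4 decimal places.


For a Beta-Bernoulli model, the predictive probability is the mean:
P(success) = 49/(49+24) = 49/73 = 0.6712

0.6712


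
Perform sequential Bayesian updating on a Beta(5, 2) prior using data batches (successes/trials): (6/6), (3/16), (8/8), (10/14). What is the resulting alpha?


Accumulate successes: 27
Posterior alpha = prior alpha + sum of successes
= 5 + 27 = 32

32


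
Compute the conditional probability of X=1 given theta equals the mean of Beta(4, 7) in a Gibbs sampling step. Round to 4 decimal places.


Mean of Beta(4, 7) = 0.3636
P(X=1 | theta=0.3636) = 0.3636

0.3636


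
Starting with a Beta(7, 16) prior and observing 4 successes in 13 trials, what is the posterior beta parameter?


Posterior beta = prior beta + failures
Failures = 13 - 4 = 9
beta_post = 16 + 9 = 25

25


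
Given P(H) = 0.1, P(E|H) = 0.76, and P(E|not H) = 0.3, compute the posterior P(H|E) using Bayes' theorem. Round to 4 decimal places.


By Bayes' theorem: P(H|E) = P(E|H)*P(H) / P(E)
P(E) = P(E|H)*P(H) + P(E|not H)*P(not H)
P(E) = 0.76*0.1 + 0.3*0.9 = 0.346
P(H|E) = 0.76*0.1 / 0.346 = 0.2197

0.2197


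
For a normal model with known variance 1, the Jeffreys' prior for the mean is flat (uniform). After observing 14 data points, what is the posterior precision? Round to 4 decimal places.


Jeffreys' prior for normal mean (known variance) is flat.
Prior precision = 0.
Posterior precision = prior_prec + n/sigma^2 = 0 + 14/1
= 14.0

14.0


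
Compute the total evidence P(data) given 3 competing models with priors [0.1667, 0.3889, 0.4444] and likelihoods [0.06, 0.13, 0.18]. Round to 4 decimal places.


Marginal likelihood = sum P(model_i) * P(data|model_i)
Model 1: 0.1667 * 0.06 = 0.01
Model 2: 0.3889 * 0.13 = 0.0506
Model 3: 0.4444 * 0.18 = 0.08
Total = 0.1406

0.1406


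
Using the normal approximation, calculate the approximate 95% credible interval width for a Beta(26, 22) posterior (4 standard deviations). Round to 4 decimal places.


Var(Beta) = 26*22/(48^2 * 49) = 0.0051
SD = 0.0712
Width ~ 4*SD = 0.2847

0.2847


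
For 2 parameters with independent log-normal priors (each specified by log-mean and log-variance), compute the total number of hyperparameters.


A log-normal prior has 2 hyperparameters per parameter.
Total = 2 * 2 = 4

4


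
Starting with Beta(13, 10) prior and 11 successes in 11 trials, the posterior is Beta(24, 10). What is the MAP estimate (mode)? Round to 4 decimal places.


The mode of Beta(a, b) when a > 1 and b > 1 is (a-1)/(a+b-2)
= (24 - 1) / (24 + 10 - 2)
= 23 / 32
= 0.7188

0.7188


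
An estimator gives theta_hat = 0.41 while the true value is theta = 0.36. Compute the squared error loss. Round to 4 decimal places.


The squared error loss is (theta_hat - theta)^2
= (0.41 - 0.36)^2
= (0.05)^2 = 0.0025

0.0025


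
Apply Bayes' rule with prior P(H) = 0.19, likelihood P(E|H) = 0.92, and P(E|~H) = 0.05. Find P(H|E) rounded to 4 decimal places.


Step 1: Compute marginal P(E) = P(E|H)P(H) + P(E|~H)P(~H)
= 0.92*0.19 + 0.05*0.81 = 0.2153
Step 2: P(H|E) = P(E|H)P(H)/P(E) = 0.1748/0.2153
= 0.8119

0.8119


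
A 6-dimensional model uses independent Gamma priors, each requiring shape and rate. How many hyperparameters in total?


Per parameter: 2 (shape and rate).
Total = 6 * 2 = 12

12


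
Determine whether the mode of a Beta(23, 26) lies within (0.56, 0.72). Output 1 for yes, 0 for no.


First find the mode: (a-1)/(a+b-2) = 0.4681
Is 0.4681 in (0.56, 0.72)? 0

0


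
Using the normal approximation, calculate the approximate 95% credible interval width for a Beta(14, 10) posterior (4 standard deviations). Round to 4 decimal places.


Var(Beta) = 14*10/(24^2 * 25) = 0.0097
SD = 0.0986
Width ~ 4*SD = 0.3944

0.3944


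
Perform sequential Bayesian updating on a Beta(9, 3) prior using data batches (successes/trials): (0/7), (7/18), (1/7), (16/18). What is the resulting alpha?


Accumulate successes: 24
Posterior alpha = prior alpha + sum of successes
= 9 + 24 = 33

33


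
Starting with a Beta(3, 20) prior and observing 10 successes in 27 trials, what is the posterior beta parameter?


Posterior beta = prior beta + failures
Failures = 27 - 10 = 17
beta_post = 20 + 17 = 37

37


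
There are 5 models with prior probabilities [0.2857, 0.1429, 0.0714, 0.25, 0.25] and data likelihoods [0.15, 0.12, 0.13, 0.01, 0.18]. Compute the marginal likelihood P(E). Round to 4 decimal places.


P(E) = sum over models of P(M_i) * P(E|M_i)
= 0.2857*0.15 + 0.1429*0.12 + 0.0714*0.13 + 0.25*0.01 + 0.25*0.18
= 0.1168

0.1168


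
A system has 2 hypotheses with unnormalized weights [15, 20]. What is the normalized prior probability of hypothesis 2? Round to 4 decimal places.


The normalized prior is the weight divided by the total.
Total weight = 35
P(H2) = 20 / 35 = 0.5714

0.5714


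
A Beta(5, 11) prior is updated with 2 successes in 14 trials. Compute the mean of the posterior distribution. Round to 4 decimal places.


After update: Beta(7, 23)
Mean = 7 / (7 + 23) = 7 / 30
= 0.2333

0.2333


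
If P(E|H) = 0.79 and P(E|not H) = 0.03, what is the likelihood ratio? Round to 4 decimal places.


Likelihood ratio = P(E|H) / P(E|not H)
= 0.79 / 0.03
= 26.3333

26.3333


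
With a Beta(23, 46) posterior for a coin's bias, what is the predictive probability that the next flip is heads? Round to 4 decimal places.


The predictive probability equals the posterior mean.
P(next = heads) = alpha / (alpha + beta)
= 23 / 69 = 0.3333

0.3333


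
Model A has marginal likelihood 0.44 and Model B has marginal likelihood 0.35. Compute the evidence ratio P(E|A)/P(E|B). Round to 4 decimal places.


Evidence ratio = P(E|A) / P(E|B)
= 0.44 / 0.35
= 1.2571

1.2571


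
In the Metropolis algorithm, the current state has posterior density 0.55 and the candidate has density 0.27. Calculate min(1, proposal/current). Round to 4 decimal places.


Ratio = 0.27/0.55 = 0.4909
Acceptance probability = min(1, 0.4909)
= 0.4909

0.4909


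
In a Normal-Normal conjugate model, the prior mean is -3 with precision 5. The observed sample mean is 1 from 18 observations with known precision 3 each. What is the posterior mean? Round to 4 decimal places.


Posterior precision = tau0 + n*tau = 5 + 18*3 = 59
Posterior mean = (tau0*mu0 + n*tau*xbar) / posterior_precision
= (5*-3 + 18*3*1) / 59
= 39 / 59 = 0.661

0.661


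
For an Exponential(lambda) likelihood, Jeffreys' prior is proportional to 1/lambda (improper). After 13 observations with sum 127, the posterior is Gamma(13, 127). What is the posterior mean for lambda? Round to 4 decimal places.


Posterior = Gamma(n, sum_x) = Gamma(13, 127)
Posterior mean = shape/rate = 13/127
= 0.1024

0.1024


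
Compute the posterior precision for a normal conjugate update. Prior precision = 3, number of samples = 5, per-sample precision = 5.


tau_post = tau_0 + n * tau
= 3 + 5 * 5 = 28

28


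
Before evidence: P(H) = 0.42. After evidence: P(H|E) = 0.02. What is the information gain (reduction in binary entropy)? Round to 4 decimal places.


Prior entropy = 0.9815
Posterior entropy = 0.1414
Information gain = 0.9815 - 0.1414 = 0.84

0.84


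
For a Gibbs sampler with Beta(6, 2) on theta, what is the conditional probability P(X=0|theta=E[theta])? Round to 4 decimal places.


E[theta] = 6/(6+2) = 0.75
P(X=0|theta) = 1 - theta = 0.25

0.25


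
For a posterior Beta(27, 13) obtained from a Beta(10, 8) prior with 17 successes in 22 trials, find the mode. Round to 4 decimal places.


Mode = (alpha - 1) / (alpha + beta - 2)
= 26 / 38
= 0.6842

0.6842


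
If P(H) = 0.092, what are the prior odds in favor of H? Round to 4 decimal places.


Prior odds = P(H) / (1 - P(H))
= 0.092 / 0.908
= 0.1013

0.1013


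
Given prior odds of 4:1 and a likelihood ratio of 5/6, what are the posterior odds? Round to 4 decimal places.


Posterior odds = prior odds * LR
Prior odds = 4/1 = 4.0
LR = 5/6 = 0.8333
Posterior odds = 4.0 * 0.8333 = 3.3333

3.3333


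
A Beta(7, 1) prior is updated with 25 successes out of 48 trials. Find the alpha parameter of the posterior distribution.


In the Beta-Binomial conjugate update:
alpha_post = alpha_prior + successes
= 7 + 25
= 32

32


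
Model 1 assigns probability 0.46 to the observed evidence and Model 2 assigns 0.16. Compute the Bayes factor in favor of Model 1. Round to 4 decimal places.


BF = P(data|M1) / P(data|M2)
= 0.46 / 0.16 = 2.875

2.875


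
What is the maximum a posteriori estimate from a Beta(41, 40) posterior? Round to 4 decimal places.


The MAP estimate equals the mode of the distribution.
Mode of Beta(a,b) = (a-1)/(a+b-2)
= 40/79
= 0.5063

0.5063


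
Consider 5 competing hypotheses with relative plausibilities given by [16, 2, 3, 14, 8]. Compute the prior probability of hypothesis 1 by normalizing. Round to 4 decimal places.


Sum of weights = 16 + 2 + 3 + 14 + 8 = 43
Normalized prior for H1 = 16 / 43
= 0.3721

0.3721


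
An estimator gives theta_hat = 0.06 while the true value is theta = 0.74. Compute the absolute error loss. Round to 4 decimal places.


The absolute error loss is |theta_hat - theta|
= |0.06 - 0.74|
= 0.68

0.68


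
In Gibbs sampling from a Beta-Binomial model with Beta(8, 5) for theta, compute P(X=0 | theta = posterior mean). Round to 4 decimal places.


Posterior mean = alpha/(alpha+beta) = 8/13 = 0.6154
P(X=0|theta=mean) = 1 - theta = 0.3846

0.3846


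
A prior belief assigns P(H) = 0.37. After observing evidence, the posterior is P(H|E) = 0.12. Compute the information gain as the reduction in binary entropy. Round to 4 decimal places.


H(prior) = -0.37*log2(0.37) - 0.63*log2(0.63)
= 0.9507
H(post) = -0.12*log2(0.12) - 0.88*log2(0.88)
= 0.5294
IG = 0.9507 - 0.5294 = 0.4213

0.4213


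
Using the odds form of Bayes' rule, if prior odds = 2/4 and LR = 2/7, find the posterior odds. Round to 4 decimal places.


Bayes' rule in odds form: posterior odds = prior odds * LR
= (2 * 2) / (4 * 7)
= 4/28 = 0.1429

0.1429


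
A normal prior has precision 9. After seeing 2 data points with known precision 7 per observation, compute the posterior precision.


In the conjugate normal model, precisions add:
tau_posterior = tau_prior + n * tau_data
= 9 + 2*7 = 23

23


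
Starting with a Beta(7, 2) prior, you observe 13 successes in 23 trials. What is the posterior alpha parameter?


For a Beta-Binomial conjugate model:
Posterior alpha = prior alpha + number of successes
= 7 + 13 = 20

20


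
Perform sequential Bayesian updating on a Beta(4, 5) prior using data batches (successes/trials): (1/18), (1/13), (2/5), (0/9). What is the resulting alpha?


Accumulate successes: 4
Posterior alpha = prior alpha + sum of successes
= 4 + 4 = 8

8


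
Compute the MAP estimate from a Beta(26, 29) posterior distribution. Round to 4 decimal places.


MAP = mode of Beta distribution
= (alpha - 1)/(alpha + beta - 2)
= (26-1)/(26+29-2)
= 25/53 = 0.4717

0.4717


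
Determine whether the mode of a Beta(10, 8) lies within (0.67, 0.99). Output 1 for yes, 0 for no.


First find the mode: (a-1)/(a+b-2) = 0.5625
Is 0.5625 in (0.67, 0.99)? 0

0


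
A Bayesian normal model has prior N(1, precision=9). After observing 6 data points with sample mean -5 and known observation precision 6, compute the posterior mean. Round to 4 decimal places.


Posterior mean = (prior_precision * prior_mean + n * data_precision * data_mean) / (prior_precision + n * data_precision)
Numerator = 9*1 + 6*6*-5 = -171
Denominator = 9 + 6*6 = 45
Posterior mean = -3.8

-3.8


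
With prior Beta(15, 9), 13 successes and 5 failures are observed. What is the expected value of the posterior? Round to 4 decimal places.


Posterior = Beta(28, 14)
E[theta] = alpha/(alpha+beta)
= 28/42 = 0.6667

0.6667


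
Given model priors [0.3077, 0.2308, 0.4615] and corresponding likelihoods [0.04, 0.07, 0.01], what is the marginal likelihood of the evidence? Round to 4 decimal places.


P(E) = sum_i P(M_i) P(E|M_i)
= 0.0123 + 0.0162 + 0.0046
= 0.0331

0.0331


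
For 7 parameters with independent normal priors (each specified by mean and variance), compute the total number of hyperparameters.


A normal prior has 2 hyperparameters per parameter.
Total = 7 * 2 = 14

14


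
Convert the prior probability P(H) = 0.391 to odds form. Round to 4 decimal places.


P(not H) = 1 - 0.391 = 0.609
Odds = 0.391 / 0.609 = 0.642

0.642


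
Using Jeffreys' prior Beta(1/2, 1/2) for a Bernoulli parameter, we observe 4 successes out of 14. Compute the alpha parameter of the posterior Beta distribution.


Conjugate update: Beta(0.5 + k, 0.5 + n - k).
k = 4, n - k = 10
Posterior alpha = 0.5 + k = 0.5 + 4 = 4.5

4.5


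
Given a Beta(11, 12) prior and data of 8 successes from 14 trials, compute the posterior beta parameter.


Number of failures = 14 - 8 = 6
Posterior beta = 12 + 6 = 18

18


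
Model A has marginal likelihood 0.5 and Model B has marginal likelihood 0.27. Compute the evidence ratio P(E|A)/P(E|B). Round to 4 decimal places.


Evidence ratio = P(E|A) / P(E|B)
= 0.5 / 0.27
= 1.8519

1.8519


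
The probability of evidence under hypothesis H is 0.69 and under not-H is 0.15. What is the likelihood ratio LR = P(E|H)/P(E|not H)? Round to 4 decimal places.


LR = 0.69 / 0.15
= 4.6

4.6


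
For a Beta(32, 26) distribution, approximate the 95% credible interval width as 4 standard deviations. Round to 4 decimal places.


Variance of Beta(a,b) = ab / ((a+b)^2 * (a+b+1))
= 32*26 / ((58)^2 * 59)
= 0.0042
SD = sqrt(0.0042) = 0.0647
Width = 4 * SD = 0.259

0.259


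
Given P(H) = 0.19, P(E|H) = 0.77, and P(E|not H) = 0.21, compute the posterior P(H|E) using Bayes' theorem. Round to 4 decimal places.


By Bayes' theorem: P(H|E) = P(E|H)*P(H) / P(E)
P(E) = P(E|H)*P(H) + P(E|not H)*P(not H)
P(E) = 0.77*0.19 + 0.21*0.81 = 0.3164
P(H|E) = 0.77*0.19 / 0.3164 = 0.4624

0.4624


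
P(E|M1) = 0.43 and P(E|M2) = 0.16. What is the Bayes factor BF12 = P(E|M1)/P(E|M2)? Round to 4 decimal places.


Bayes factor BF12 = P(E|M1) / P(E|M2)
= 0.43 / 0.16
= 2.6875

2.6875


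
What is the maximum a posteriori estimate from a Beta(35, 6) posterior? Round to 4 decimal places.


The MAP estimate equals the mode of the distribution.
Mode of Beta(a,b) = (a-1)/(a+b-2)
= 34/39
= 0.8718

0.8718


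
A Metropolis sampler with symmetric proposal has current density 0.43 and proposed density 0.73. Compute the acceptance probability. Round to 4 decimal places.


For symmetric proposals, acceptance = min(1, pi(x*)/pi(x))
= min(1, 0.73/0.43)
= min(1, 1.6977) = 1.0

1.0


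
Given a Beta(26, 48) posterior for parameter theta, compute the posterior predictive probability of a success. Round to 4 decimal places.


For a Beta-Bernoulli model, the predictive probability is the mean:
P(success) = 26/(26+48) = 26/74 = 0.3514

0.3514


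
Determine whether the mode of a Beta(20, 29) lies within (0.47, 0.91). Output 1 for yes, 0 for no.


First find the mode: (a-1)/(a+b-2) = 0.4043
Is 0.4043 in (0.47, 0.91)? 0

0


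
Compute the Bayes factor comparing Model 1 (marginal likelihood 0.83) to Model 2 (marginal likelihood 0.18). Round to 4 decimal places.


BF12 = marginal likelihood of M1 / marginal likelihood of M2
= 0.83/0.18
= 4.6111

4.6111


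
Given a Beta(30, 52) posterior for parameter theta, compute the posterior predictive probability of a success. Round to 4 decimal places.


For a Beta-Bernoulli model, the predictive probability is the mean:
P(success) = 30/(30+52) = 30/82 = 0.3659

0.3659


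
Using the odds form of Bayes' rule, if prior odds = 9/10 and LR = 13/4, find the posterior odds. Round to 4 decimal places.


Bayes' rule in odds form: posterior odds = prior odds * LR
= (9 * 13) / (10 * 4)
= 117/40 = 2.925

2.925


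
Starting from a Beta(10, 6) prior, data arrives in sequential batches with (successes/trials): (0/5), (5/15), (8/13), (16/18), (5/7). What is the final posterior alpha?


In sequential Bayesian updating, we sum all successes.
Total successes = 34
Final alpha = 10 + 34 = 44

44


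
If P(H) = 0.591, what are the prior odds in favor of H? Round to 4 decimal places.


Prior odds = P(H) / (1 - P(H))
= 0.591 / 0.409
= 1.445

1.445


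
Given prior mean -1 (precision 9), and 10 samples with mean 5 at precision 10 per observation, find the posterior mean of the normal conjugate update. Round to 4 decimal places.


The posterior mean is a precision-weighted average of prior and data.
Post. prec. = 9 + 100 = 109
Post. mean = (-9 + 500)/109 = 491/109 = 4.5046

4.5046


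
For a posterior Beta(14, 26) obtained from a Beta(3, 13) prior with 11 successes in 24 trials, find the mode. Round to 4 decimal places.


Mode = (alpha - 1) / (alpha + beta - 2)
= 13 / 38
= 0.3421

0.3421


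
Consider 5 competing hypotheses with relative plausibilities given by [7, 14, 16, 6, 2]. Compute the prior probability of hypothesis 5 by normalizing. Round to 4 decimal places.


Sum of weights = 7 + 14 + 16 + 6 + 2 = 45
Normalized prior for H5 = 2 / 45
= 0.0444

0.0444


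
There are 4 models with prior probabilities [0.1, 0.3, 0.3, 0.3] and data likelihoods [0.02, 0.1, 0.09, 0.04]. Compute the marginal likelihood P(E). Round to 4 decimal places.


P(E) = sum over models of P(M_i) * P(E|M_i)
= 0.1*0.02 + 0.3*0.1 + 0.3*0.09 + 0.3*0.04
= 0.071

0.071


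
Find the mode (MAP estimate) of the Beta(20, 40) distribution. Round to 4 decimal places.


For Beta(a,b) with a,b > 1:
Mode = (a-1)/(a+b-2) = (20-1)/(60-2)
= 19/58 = 0.3276

0.3276


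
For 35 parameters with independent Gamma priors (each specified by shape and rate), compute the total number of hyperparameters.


A Gamma prior has 2 hyperparameters per parameter.
Total = 35 * 2 = 70

70


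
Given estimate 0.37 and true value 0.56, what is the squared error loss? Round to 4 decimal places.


Squared error = (estimate - true)^2
Difference = -0.19
Loss = -0.19^2 = 0.0361

0.0361


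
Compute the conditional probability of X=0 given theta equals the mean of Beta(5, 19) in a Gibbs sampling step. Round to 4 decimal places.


Mean of Beta(5, 19) = 0.2083
P(X=0 | theta=0.2083) = 0.7917

0.7917


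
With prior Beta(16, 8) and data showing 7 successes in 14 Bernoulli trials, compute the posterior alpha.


Conjugate update: alpha_posterior = alpha_prior + k
= 16 + 7 = 23

23


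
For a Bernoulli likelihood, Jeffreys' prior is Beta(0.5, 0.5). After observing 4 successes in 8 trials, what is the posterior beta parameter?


Jeffreys' prior for Bernoulli is Beta(0.5, 0.5).
Posterior is Beta(0.5 + k, 0.5 + n - k).
Posterior beta = 0.5 + (n - k) = 0.5 + 4 = 4.5

4.5


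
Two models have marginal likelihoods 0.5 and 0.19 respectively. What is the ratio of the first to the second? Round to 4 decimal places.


Evidence ratio = 0.5 / 0.19
= 2.6316

2.6316


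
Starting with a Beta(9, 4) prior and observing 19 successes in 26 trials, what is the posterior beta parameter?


Posterior beta = prior beta + failures
Failures = 26 - 19 = 7
beta_post = 4 + 7 = 11

11


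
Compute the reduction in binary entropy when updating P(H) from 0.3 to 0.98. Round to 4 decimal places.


H_before = -p*log2(p) - (1-p)*log2(1-p) for p=0.3: 0.8813
H_after for p=0.98: 0.1414
Reduction = 0.8813 - 0.1414 = 0.7399

0.7399


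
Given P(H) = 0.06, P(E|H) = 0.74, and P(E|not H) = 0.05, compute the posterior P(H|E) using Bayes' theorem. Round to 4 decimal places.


By Bayes' theorem: P(H|E) = P(E|H)*P(H) / P(E)
P(E) = P(E|H)*P(H) + P(E|not H)*P(not H)
P(E) = 0.74*0.06 + 0.05*0.94 = 0.0914
P(H|E) = 0.74*0.06 / 0.0914 = 0.4858

0.4858


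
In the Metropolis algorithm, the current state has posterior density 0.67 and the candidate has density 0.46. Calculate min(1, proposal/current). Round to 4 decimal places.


Ratio = 0.46/0.67 = 0.6866
Acceptance probability = min(1, 0.6866)
= 0.6866

0.6866


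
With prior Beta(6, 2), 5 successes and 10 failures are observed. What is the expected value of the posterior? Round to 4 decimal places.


Posterior = Beta(11, 12)
E[theta] = alpha/(alpha+beta)
= 11/23 = 0.4783

0.4783


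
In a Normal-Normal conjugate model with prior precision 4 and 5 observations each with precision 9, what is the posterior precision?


Posterior precision = prior precision + n * observation precision
= 4 + 5 * 9
= 4 + 45 = 49

49


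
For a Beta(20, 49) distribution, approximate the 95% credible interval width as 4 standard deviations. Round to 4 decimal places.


Variance of Beta(a,b) = ab / ((a+b)^2 * (a+b+1))
= 20*49 / ((69)^2 * 70)
= 0.0029
SD = sqrt(0.0029) = 0.0542
Width = 4 * SD = 0.2169

0.2169


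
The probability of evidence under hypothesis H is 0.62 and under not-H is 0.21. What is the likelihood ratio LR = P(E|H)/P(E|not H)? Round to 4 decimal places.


LR = 0.62 / 0.21
= 2.9524

2.9524


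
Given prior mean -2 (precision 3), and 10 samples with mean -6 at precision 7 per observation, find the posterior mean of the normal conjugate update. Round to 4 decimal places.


The posterior mean is a precision-weighted average of prior and data.
Post. prec. = 3 + 70 = 73
Post. mean = (-6 + -420)/73 = -426/73 = -5.8356

-5.8356


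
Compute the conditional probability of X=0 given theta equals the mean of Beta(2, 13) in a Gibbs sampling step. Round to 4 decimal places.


Mean of Beta(2, 13) = 0.1333
P(X=0 | theta=0.1333) = 0.8667

0.8667


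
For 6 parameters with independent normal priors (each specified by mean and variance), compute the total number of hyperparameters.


A normal prior has 2 hyperparameters per parameter.
Total = 6 * 2 = 12

12


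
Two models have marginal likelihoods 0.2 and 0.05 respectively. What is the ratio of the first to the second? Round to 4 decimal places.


Evidence ratio = 0.2 / 0.05
= 4.0

4.0


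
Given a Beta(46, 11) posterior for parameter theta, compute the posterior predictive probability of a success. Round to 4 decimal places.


For a Beta-Bernoulli model, the predictive probability is the mean:
P(success) = 46/(46+11) = 46/57 = 0.807

0.807


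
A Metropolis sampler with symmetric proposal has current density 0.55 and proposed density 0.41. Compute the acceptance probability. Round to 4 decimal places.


For symmetric proposals, acceptance = min(1, pi(x*)/pi(x))
= min(1, 0.41/0.55)
= min(1, 0.7455) = 0.7455

0.7455


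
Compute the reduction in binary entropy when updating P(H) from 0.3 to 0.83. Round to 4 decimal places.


H_before = -p*log2(p) - (1-p)*log2(1-p) for p=0.3: 0.8813
H_after for p=0.83: 0.6577
Reduction = 0.8813 - 0.6577 = 0.2236

0.2236


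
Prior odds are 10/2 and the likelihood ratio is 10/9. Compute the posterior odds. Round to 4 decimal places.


Posterior odds = prior odds * likelihood ratio
= (10/2) * (10/9)
= 100 / 18
= 5.5556

5.5556


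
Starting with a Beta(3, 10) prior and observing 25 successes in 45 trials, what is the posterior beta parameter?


Posterior beta = prior beta + failures
Failures = 45 - 25 = 20
beta_post = 10 + 20 = 30

30


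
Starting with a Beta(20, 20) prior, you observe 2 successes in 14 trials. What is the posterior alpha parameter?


For a Beta-Binomial conjugate model:
Posterior alpha = prior alpha + number of successes
= 20 + 2 = 22

22


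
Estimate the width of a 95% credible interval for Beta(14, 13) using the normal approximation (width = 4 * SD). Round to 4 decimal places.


For Beta(a,b): Var = ab/((a+b)^2(a+b+1))
Var = 0.0089, SD = 0.0944
Approximate 95% CI width = 4 * 0.0944 = 0.3777

0.3777


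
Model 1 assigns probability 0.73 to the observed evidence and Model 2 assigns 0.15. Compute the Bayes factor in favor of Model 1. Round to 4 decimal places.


BF = P(data|M1) / P(data|M2)
= 0.73 / 0.15 = 4.8667

4.8667


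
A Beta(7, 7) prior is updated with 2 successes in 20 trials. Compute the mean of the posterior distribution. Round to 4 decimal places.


After update: Beta(9, 25)
Mean = 9 / (9 + 25) = 9 / 34
= 0.2647

0.2647


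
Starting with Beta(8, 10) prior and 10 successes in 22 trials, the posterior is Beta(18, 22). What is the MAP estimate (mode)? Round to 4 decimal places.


The mode of Beta(a, b) when a > 1 and b > 1 is (a-1)/(a+b-2)
= (18 - 1) / (18 + 22 - 2)
= 17 / 38
= 0.4474

0.4474


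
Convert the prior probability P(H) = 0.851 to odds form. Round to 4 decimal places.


P(not H) = 1 - 0.851 = 0.149
Odds = 0.851 / 0.149 = 5.7114

5.7114


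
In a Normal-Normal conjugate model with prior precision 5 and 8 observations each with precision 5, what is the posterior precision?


Posterior precision = prior precision + n * observation precision
= 5 + 8 * 5
= 5 + 40 = 45

45


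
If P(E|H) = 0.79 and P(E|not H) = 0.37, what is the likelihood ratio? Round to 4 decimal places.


Likelihood ratio = P(E|H) / P(E|not H)
= 0.79 / 0.37
= 2.1351

2.1351


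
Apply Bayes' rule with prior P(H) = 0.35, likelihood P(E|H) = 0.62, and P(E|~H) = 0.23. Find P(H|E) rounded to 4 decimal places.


Step 1: Compute marginal P(E) = P(E|H)P(H) + P(E|~H)P(~H)
= 0.62*0.35 + 0.23*0.65 = 0.3665
Step 2: P(H|E) = P(E|H)P(H)/P(E) = 0.217/0.3665
= 0.5921

0.5921


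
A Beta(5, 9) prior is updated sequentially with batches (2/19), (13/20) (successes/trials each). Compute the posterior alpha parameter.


Sequential conjugate updating is equivalent to a single batch update.
Total successes across all batches = 15
alpha_posterior = alpha_prior + total_successes = 5 + 15
= 20

20


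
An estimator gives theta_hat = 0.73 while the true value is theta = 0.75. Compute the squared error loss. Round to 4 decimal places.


The squared error loss is (theta_hat - theta)^2
= (0.73 - 0.75)^2
= (-0.02)^2 = 0.0004

0.0004


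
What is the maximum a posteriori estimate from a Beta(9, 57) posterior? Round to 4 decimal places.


The MAP estimate equals the mode of the distribution.
Mode of Beta(a,b) = (a-1)/(a+b-2)
= 8/64
= 0.125

0.125


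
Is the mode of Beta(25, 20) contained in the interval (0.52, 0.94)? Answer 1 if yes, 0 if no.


Mode = (a-1)/(a+b-2) = 24/43 = 0.5581
Interval: (0.52, 0.94)
Contains mode? 1

1


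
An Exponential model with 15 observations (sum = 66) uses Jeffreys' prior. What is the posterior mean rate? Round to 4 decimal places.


Posterior Gamma(15, 66)
E[lambda] = 15/66 = 0.2273

0.2273


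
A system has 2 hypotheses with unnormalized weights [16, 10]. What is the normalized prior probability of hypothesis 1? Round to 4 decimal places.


The normalized prior is the weight divided by the total.
Total weight = 26
P(H1) = 16 / 26 = 0.6154

0.6154


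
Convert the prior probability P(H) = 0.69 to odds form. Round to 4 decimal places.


P(not H) = 1 - 0.69 = 0.31
Odds = 0.69 / 0.31 = 2.2258

2.2258


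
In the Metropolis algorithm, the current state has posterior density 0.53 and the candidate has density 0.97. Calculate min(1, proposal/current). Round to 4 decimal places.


Ratio = 0.97/0.53 = 1.8302
Acceptance probability = min(1, 1.8302)
= 1.0

1.0


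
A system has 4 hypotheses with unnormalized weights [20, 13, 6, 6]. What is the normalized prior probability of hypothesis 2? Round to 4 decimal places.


The normalized prior is the weight divided by the total.
Total weight = 45
P(H2) = 13 / 45 = 0.2889

0.2889


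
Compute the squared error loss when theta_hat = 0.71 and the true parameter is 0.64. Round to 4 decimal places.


L = (theta_hat - theta_true)^2
= (0.71 - 0.64)^2
= 0.07^2 = 0.0049

0.0049


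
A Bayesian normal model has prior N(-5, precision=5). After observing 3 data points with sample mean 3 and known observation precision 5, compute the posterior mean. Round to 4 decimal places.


Posterior mean = (prior_precision * prior_mean + n * data_precision * data_mean) / (prior_precision + n * data_precision)
Numerator = 5*-5 + 3*5*3 = 20
Denominator = 5 + 3*5 = 20
Posterior mean = 1.0

1.0


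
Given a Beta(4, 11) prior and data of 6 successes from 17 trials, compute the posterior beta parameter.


Number of failures = 17 - 6 = 11
Posterior beta = 11 + 11 = 22

22


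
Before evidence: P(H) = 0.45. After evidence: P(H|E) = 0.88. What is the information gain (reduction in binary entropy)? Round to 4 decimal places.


Prior entropy = 0.9928
Posterior entropy = 0.5294
Information gain = 0.9928 - 0.5294 = 0.4634

0.4634


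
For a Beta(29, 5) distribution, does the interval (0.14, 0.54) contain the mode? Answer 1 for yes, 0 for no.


Mode of Beta(a,b) = (a-1)/(a+b-2)
= (29-1)/(29+5-2) = 0.875
Check: 0.14 <= 0.875 <= 0.54?
Result: 0

0


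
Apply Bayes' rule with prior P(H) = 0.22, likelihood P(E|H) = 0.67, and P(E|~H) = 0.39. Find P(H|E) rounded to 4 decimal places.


Step 1: Compute marginal P(E) = P(E|H)P(H) + P(E|~H)P(~H)
= 0.67*0.22 + 0.39*0.78 = 0.4516
Step 2: P(H|E) = P(E|H)P(H)/P(E) = 0.1474/0.4516
= 0.3264

0.3264


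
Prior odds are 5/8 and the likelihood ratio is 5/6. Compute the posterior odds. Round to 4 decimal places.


Posterior odds = prior odds * likelihood ratio
= (5/8) * (5/6)
= 25 / 48
= 0.5208

0.5208


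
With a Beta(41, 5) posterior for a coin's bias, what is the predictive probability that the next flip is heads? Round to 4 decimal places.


The predictive probability equals the posterior mean.
P(next = heads) = alpha / (alpha + beta)
= 41 / 46 = 0.8913

0.8913


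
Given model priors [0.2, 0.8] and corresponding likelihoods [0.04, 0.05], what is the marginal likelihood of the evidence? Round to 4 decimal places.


P(E) = sum_i P(M_i) P(E|M_i)
= 0.008 + 0.04
= 0.048

0.048


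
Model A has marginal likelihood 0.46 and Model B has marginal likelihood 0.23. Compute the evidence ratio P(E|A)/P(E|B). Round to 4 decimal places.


Evidence ratio = P(E|A) / P(E|B)
= 0.46 / 0.23
= 2.0

2.0


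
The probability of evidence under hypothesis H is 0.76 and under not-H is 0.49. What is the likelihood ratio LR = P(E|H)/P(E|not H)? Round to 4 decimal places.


LR = 0.76 / 0.49
= 1.551

1.551


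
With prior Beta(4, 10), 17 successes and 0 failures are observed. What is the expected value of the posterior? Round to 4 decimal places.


Posterior = Beta(21, 10)
E[theta] = alpha/(alpha+beta)
= 21/31 = 0.6774

0.6774


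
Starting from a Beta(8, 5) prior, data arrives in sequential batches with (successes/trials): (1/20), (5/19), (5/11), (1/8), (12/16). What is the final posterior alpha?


In sequential Bayesian updating, we sum all successes.
Total successes = 24
Final alpha = 8 + 24 = 32

32


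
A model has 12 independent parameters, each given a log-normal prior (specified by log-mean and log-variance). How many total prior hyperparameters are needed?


Each log-normal prior needs 2 hyperparameters (log-mean and log-variance).
Total = 2 * 12 = 24

24


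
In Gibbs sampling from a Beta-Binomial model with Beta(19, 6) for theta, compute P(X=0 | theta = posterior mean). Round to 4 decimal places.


Posterior mean = alpha/(alpha+beta) = 19/25 = 0.76
P(X=0|theta=mean) = 1 - theta = 0.24

0.24
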